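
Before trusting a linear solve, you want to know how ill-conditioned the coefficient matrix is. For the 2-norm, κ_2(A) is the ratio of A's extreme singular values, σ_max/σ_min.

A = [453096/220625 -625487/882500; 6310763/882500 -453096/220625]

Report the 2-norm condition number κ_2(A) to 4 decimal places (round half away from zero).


AᵀA = [68976744649/1246090000 -1257114852/77880625; -1257114852/77880625 5881551601/1246090000]; tr = 59886637/996872, det = 23088025/31899904
char-poly roots: 961/16 and 24025/1993744
κ_2(A) = √(λ_max/λ_min) = √((961/16) / (24025/1993744)) = 70.6000

70.6000


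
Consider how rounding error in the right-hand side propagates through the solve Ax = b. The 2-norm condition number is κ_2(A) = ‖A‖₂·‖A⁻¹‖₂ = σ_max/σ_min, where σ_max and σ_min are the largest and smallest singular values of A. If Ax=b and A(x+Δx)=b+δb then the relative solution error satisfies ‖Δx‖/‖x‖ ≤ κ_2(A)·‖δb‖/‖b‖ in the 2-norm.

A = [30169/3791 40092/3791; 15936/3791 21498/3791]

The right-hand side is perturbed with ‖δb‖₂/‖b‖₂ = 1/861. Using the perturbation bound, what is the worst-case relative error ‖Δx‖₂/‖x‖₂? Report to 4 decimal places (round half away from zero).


0.3885

form AᵀA = [4028113/49729 5370684/49729; 5370684/49729 7161012/49729] with trace 11189125/49729 and determinant 22500/49729
char-poly roots: 225 and 100/49729
κ = σ_max/σ_min = 15/(10/223) = 334.5000
worst-case relative error ≤ 334.5000 × 1/861 = 0.3885


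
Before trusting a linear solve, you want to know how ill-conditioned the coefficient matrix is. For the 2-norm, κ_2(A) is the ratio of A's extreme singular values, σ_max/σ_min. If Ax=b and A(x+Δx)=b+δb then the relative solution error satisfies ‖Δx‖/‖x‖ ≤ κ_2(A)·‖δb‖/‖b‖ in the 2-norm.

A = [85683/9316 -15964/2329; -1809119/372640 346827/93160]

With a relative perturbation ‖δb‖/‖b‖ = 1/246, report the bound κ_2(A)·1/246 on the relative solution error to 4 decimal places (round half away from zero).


form AᵀA = [51970359649/480486400 -9743947317/120121600; -9743947317/120121600 1827155161/30030400] with trace 3248193689/19219456 and determinant 17850625/19219456
solving λ² − 3248193689/19219456·λ + 17850625/19219456 = 0 gives λ = 169, 105625/19219456
so κ_2 = √(169 / (105625/19219456)) = 175.3600
perturbation bound = 175.3600·1/246 = 0.7128

0.7128


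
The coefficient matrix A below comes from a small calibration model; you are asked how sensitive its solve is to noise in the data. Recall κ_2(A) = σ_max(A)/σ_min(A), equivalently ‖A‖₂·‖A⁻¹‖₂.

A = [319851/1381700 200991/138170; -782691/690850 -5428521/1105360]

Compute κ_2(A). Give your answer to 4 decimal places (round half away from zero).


53.9200

AᵀA = [4084360749/3054551824 36048025755/6109103648; 36048025755/6109103648 1282170908025/48872829184]; tr = 801618489/29073664, det = 121550625/465178624
char-poly roots: 441/16 and 275625/29073664
so κ_2 = √((441/16) / (275625/29073664)) = 53.9200


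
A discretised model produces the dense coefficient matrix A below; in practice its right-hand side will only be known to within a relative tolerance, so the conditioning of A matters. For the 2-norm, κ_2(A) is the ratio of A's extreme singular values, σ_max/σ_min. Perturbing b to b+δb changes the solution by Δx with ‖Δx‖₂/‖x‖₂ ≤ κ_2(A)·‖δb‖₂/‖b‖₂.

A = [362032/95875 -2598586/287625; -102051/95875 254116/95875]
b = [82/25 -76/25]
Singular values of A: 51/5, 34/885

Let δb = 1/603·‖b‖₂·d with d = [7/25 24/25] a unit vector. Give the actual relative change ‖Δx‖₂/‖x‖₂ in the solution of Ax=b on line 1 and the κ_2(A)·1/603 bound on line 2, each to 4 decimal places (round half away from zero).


0.0037
0.4403

largest singular value 51/5, smallest 34/885
condition number: (51/5) ÷ (34/885) = 265.5000
perturbation bound = 265.5000·1/603 = 0.4403
solve Ax = b  →  x = [-47.9035 -20.3846]
‖b‖ = 4.4721, ‖x‖ = 52.0603
δb = ε·‖b‖·d = [0.0021 0.0071]; solving A·Δx = δb gives ‖Δx‖ = 0.1930
dividing the unrounded norms, ‖Δx‖/‖x‖ = 0.0037
tightness: 0.0037 against a bound of 0.4403 (unrounded ratio ≈ 0.0084)


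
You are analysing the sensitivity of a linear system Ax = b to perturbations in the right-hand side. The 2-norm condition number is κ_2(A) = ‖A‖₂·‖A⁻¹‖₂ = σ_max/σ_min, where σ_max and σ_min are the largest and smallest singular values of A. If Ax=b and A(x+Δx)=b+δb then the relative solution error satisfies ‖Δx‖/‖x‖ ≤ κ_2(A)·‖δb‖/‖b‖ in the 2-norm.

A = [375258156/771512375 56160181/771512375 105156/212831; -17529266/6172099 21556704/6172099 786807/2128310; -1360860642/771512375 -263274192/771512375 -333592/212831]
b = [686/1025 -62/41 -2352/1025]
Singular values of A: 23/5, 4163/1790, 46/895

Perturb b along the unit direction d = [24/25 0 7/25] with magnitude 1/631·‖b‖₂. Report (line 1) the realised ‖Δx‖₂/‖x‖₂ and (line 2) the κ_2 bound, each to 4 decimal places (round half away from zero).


0.0905
0.1418

from the listed singular values, σ₁ = 23/5, σ_n = 46/895
κ_2(A) = (23/5) / (46/895) = 89.5000
perturbation bound = 89.5000·1/631 = 0.1418
solve Ax = b  →  x = [0.7293 0.0942 0.6227]
‖b‖₂ = 2.8284 and ‖x‖₂ = 0.9636
δb = ε·‖b‖·d = [0.0043 0.0000 0.0013]; solving A·Δx = δb gives ‖Δx‖ = 0.0872
realised ‖Δx‖/‖x‖ = 0.0905
so the bound overstates the realised error by a factor of ≈ 1.5672 (computed from the unrounded values)


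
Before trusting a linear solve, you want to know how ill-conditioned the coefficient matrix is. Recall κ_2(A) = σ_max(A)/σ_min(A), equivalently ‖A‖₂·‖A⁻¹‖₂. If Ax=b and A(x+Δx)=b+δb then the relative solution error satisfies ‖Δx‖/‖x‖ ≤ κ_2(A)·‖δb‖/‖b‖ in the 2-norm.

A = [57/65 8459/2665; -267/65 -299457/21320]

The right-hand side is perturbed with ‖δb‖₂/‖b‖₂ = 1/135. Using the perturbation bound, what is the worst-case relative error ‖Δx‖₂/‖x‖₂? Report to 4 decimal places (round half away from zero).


2.3111

M = AᵀA = [74538/4225 2044203/33800; 2044203/33800 56070193/270400]. tr(M)=2433625/10816, det(M)=5625/10816
eigenvalues of AᵀA: λ = (tr ± √(tr²−4·det))/2 = 225, 25/10816
so κ_2 = √(225 / (25/10816)) = 312.0000
κ_2(A)·‖δb‖/‖b‖ = 2.3111


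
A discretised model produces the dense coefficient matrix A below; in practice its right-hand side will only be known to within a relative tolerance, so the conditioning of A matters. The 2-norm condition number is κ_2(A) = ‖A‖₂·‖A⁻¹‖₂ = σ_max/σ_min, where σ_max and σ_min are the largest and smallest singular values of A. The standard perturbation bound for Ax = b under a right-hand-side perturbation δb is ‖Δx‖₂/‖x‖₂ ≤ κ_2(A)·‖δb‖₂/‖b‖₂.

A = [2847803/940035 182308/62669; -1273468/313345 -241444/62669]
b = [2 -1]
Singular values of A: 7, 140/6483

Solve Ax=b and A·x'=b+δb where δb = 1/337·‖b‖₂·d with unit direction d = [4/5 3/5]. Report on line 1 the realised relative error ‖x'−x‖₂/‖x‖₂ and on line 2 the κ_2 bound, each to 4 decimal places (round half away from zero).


largest singular value 7, smallest 140/6483
κ_2(A) = 7 / (140/6483) = 324.1500
worst-case relative error ≤ 324.1500 × 1/337 = 0.9619
solve Ax = b  →  x = [-31.7291 33.7298]
2-norm of b is 2.2361; of x, 46.3080
Δx = A⁻¹·δb where δb = 1/337·2.2361·d; ‖Δx‖ = 0.3073
dividing the unrounded norms, ‖Δx‖/‖x‖ = 0.0066
tightness: 0.0066 against a bound of 0.9619 (unrounded ratio ≈ 0.0069)

0.0066
0.9619


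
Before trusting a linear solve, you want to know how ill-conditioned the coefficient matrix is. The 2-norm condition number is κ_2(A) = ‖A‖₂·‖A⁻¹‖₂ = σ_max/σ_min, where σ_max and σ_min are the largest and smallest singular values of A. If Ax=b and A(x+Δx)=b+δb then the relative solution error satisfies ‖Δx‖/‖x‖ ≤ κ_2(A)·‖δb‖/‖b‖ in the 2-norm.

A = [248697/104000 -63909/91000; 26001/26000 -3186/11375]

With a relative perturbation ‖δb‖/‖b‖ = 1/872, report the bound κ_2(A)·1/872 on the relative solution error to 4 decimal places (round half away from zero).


AᵀA = [17199297/2560000 -4389309/2240000; -4389309/2240000 1120473/1960000]; tr = 36579033/5017600, det = 531441/501760000
λ_max, λ_min = (36579033/5017600 ± √2140670388609/40282095616)/2 = 729/100, 729/5017600
σ_max=√(729/100)=(27/10), σ_min=√(729/5017600)=(27/2240) → κ = 224.0000
worst-case relative error ≤ 224.0000 × 1/872 = 0.2569

0.2569


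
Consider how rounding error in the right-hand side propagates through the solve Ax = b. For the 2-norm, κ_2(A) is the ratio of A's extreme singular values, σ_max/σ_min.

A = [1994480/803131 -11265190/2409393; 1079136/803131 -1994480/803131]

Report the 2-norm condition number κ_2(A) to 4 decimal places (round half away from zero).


form AᵀA = [17794065664/2231901049 -100086995360/6695703147; -100086995360/6695703147 562996747300/20087109441] with trace 2502226084/69505569 and determinant 102400/7722841
λ_max, λ_min = (2502226084/69505569 ± √6260879150120413456/4831024122013761)/2 = 36, 25600/69505569
so κ_2 = √(36 / (25600/69505569)) = 312.6375

312.6375


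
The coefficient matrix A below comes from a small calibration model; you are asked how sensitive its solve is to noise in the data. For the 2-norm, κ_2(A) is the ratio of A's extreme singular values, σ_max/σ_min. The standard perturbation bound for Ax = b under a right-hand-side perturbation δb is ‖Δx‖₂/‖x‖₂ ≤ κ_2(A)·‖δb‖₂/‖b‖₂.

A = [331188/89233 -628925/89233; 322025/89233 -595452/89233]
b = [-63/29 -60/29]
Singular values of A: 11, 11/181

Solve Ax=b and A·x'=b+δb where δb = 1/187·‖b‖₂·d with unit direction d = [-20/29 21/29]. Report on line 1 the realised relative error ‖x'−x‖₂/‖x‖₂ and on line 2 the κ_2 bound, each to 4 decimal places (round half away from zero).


from the listed singular values, σ₁ = 11, σ_n = 11/181
condition number: 11 ÷ (11/181) = 181.0000
worst-case relative error ≤ 181.0000 × 1/187 = 0.9679
solve Ax = b  →  x = [-0.1283 0.2406]
‖b‖₂ = 3.0000 and ‖x‖₂ = 0.2727
with δb = [-0.0111 0.0116], A·Δx = δb → ‖Δx‖ = 0.2640
relative error = 0.9679
realised/bound = 1 exactly: the bound is attained for this b and d

0.9679
0.9679


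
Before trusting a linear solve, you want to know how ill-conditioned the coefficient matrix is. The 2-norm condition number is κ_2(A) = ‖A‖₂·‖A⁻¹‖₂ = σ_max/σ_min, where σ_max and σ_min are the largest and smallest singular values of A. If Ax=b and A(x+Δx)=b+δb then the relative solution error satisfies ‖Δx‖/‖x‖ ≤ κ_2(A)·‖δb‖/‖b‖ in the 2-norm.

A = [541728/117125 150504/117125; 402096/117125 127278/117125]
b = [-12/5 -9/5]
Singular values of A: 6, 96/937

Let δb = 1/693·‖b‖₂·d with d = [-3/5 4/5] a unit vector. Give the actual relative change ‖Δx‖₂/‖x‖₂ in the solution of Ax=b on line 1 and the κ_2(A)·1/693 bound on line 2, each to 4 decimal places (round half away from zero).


0.0845
0.0845

largest singular value 6, smallest 96/937
κ = σ_max/σ_min = 6/(96/937) = 58.5625
worst-case relative error ≤ 58.5625 × 1/693 = 0.0845
solve Ax = b  →  x = [-0.4800 -0.1400]
‖b‖ = 3.0000, ‖x‖ = 0.5000
Δx = A⁻¹·δb where δb = 1/693·3.0000·d; ‖Δx‖ = 0.0423
realised ‖Δx‖/‖x‖ = 0.0845
tightness: 0.0845 against a bound of 0.0845; the bound is attained (ratio 1)


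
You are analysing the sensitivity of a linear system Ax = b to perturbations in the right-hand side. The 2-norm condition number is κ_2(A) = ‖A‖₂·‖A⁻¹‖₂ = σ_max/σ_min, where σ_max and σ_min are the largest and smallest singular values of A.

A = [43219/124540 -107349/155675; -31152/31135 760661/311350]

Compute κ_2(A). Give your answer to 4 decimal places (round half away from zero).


M = AᵀA = [695801425/620408464 -416253915/155102116; -416253915/155102116 999520621/155102116]. tr(M)=27774461/3671056, det(M)=366025/14684224
char-poly roots: 121/16 and 3025/917764
σ_max=√(121/16)=(11/4), σ_min=√(3025/917764)=(55/958) → κ = 47.9000

47.9000


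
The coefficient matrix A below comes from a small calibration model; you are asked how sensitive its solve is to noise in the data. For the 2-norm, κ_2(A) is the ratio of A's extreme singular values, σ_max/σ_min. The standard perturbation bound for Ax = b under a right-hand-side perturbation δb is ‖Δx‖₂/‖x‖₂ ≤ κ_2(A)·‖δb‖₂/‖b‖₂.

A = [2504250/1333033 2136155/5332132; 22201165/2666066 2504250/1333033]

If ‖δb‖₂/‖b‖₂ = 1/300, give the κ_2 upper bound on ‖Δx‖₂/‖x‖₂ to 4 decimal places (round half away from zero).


M = AᵀA = [308136109225/4228380676 34665080625/2114190338; 34665080625/2114190338 62405382025/16913522704]. tr(M)=770344925/10061584, det(M)=1500625/40246336
λ_max, λ_min = (770344925/10061584 ± √593416204808765625/101235472589056)/2 = 1225/16, 1225/2515396
κ_2(A) = √(λ_max/λ_min) = √((1225/16) / (1225/2515396)) = 396.5000
perturbation bound = 396.5000·1/300 = 1.3217

1.3217


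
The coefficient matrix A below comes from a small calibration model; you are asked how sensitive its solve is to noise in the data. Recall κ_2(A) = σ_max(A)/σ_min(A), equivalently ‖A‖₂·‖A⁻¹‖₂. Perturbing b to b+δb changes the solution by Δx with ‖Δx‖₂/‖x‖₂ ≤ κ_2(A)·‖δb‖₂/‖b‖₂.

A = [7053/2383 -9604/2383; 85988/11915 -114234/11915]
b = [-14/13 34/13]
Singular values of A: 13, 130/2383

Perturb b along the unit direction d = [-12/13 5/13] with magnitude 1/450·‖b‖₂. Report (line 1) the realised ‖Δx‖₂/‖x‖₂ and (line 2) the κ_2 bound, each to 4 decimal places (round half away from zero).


from the listed singular values, σ₁ = 13, σ_n = 130/2383
κ = σ_max/σ_min = 13/(130/2383) = 238.3000
worst-case relative error ≤ 238.3000 × 1/450 = 0.5296
solve Ax = b  →  x = [29.4215 21.8738]
2-norm of b is 2.8284; of x, 36.6619
with δb = [-0.0058 0.0024], A·Δx = δb → ‖Δx‖ = 0.1152
realised ‖Δx‖/‖x‖ = 0.0031
realised/bound (from unrounded values) ≈ 0.0059

0.0031
0.5296


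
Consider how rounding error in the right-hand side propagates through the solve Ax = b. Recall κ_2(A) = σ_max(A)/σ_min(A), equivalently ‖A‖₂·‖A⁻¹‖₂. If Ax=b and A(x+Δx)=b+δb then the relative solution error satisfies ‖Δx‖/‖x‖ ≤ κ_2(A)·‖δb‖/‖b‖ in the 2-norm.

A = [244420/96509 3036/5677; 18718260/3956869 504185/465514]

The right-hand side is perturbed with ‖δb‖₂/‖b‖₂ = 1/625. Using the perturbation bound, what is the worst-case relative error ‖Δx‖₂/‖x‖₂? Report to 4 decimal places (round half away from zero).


form AᵀA = [1559855044000/54175821049 350949078810/54175821049; 350949078810/54175821049 316179612529/216703284196] with trace 3899821409/128913316 and determinant 1464100/32228329
char-poly roots: 121/4 and 48400/32228329
σ_max=√(121/4)=(11/2), σ_min=√(48400/32228329)=(220/5677) → κ = 141.9250
κ_2(A)·‖δb‖/‖b‖ = 0.2271

0.2271


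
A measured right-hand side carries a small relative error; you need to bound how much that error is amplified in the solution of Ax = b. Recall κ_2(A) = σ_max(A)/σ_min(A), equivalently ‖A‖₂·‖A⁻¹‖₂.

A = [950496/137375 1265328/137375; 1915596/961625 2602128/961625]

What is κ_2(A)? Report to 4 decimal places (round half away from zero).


form AᵀA = [76701116304/1479556225 102266235072/1479556225; 102266235072/1479556225 136356420096/1479556225] with trace 8522301456/59182249 and determinant 8294400/59182249
solving λ² − 8522301456/59182249·λ + 8294400/59182249 = 0 gives λ = 144, 57600/59182249
σ_max=√144=12, σ_min=√(57600/59182249)=(240/7693) → κ = 384.6500

384.6500


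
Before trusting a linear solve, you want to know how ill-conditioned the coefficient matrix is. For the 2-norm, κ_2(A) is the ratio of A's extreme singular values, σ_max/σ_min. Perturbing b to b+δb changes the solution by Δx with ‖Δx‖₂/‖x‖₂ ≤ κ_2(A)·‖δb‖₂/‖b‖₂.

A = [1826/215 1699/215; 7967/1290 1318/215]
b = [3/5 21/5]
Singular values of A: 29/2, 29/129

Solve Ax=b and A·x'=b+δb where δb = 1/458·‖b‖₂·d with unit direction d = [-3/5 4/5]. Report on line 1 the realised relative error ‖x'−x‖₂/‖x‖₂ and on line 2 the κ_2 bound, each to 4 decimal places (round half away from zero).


σ_max = 29/2, σ_min = 29/129
κ = σ_max/σ_min = (29/2)/(29/129) = 64.5000
perturbation bound = 64.5000·1/458 = 0.1408
solve Ax = b  →  x = [-9.0535 9.8062]
‖b‖₂ = 4.2426 and ‖x‖₂ = 13.3464
re-solving with b+δb shifts x by Δx of norm 0.0412
realised ‖Δx‖/‖x‖ = 0.0031
tightness: 0.0031 against a bound of 0.1408 (unrounded ratio ≈ 0.0219)

0.0031
0.1408


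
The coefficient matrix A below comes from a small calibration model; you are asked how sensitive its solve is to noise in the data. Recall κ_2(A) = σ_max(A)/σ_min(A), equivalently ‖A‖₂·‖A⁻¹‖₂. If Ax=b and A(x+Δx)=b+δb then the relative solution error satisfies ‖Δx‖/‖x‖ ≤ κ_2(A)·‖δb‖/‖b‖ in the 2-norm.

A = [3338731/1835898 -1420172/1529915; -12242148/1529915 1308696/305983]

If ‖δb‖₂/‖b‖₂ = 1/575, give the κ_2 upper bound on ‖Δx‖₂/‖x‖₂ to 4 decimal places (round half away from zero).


0.4295

M = AᵀA = [3375374701249/50126732100 -6000539738/167089107; -6000539738/167089107 26671040464/1392409225]. tr(M)=15001841377/173448900, det(M)=14776336/120450625
eigenvalues of AᵀA: λ = (tr ± √(tr²−4·det))/2 = 8649/100, 61504/43362225
κ_2(A) = √(λ_max/λ_min) = √((8649/100) / (61504/43362225)) = 246.9375
bound on ‖Δx‖/‖x‖: κ·ε = 246.9375·1/575 = 0.4295


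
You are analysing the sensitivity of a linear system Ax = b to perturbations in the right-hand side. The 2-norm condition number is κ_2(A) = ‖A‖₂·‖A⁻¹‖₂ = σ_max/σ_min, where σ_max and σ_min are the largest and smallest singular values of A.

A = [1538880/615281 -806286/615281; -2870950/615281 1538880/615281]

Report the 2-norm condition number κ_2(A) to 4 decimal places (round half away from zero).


255.4800

AᵀA = [36714552100/1309933249 -19580709120/1309933249; -19580709120/1309933249 10443767364/1309933249]; tr = 163177576/4532641, det = 90000/4532641
eigenvalues of AᵀA: λ = (tr ± √(tr²−4·det))/2 = 36, 2500/4532641
κ = σ_max/σ_min = 6/(50/2129) = 255.4800


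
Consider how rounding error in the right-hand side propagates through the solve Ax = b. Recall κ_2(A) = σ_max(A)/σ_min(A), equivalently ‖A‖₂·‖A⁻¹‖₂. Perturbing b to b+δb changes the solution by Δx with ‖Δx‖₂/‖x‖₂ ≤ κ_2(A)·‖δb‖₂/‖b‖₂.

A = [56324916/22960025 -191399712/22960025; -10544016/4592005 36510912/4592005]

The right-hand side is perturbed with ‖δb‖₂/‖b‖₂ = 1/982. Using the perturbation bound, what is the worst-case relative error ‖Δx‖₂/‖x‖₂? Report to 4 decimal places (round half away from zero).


AᵀA = [7077173600016/626828475625 -24262620342912/626828475625; -24262620342912/626828475625 83186702889984/626828475625]; tr = 144422202384/1002925561, det = 132710400/1002925561
λ_max, λ_min = (144422202384/1002925561 ± √20857240146835573145856/1005859680907164721)/2 = 144, 921600/1002925561
so κ_2 = √(144 / (921600/1002925561)) = 395.8625
κ_2(A)·‖δb‖/‖b‖ = 0.4031

0.4031


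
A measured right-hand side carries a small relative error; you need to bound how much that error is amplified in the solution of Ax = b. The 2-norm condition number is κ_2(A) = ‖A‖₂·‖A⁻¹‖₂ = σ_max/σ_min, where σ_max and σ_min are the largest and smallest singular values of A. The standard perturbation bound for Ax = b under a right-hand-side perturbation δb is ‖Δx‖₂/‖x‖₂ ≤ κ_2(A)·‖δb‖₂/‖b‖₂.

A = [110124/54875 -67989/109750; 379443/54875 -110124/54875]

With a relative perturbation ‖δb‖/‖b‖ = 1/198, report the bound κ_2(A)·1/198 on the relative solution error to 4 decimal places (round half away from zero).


1.1086

AᵀA = [249766857/4818025 -72847026/4818025; -72847026/4818025 85010697/19272100]; tr = 43363125/770884, det = 50625/770884
char-poly roots: 225/4 and 225/192721
κ_2(A) = √(λ_max/λ_min) = √((225/4) / (225/192721)) = 219.5000
bound on ‖Δx‖/‖x‖: κ·ε = 219.5000·1/198 = 1.1086


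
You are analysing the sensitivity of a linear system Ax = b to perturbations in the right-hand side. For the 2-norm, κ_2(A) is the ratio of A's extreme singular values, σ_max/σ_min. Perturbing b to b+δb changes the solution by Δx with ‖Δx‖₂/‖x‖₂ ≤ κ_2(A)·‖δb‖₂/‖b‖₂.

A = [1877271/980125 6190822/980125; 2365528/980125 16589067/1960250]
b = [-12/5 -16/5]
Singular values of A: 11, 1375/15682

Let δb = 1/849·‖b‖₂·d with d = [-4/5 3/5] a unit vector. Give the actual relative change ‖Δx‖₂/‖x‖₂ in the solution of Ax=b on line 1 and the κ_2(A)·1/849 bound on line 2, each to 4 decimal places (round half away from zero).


largest singular value 11, smallest 1375/15682
κ_2(A) = 11 / (1375/15682) = 125.4560
perturbation bound = 125.4560·1/849 = 0.1478
solve Ax = b  →  x = [-0.1018 -0.3491]
2-norm of b is 4.0000; of x, 0.3636
with δb = [-0.0038 0.0028], A·Δx = δb → ‖Δx‖ = 0.0537
realised ‖Δx‖/‖x‖ = 0.1478
so the bound is sharp here: realised error equals the bound

0.1478
0.1478


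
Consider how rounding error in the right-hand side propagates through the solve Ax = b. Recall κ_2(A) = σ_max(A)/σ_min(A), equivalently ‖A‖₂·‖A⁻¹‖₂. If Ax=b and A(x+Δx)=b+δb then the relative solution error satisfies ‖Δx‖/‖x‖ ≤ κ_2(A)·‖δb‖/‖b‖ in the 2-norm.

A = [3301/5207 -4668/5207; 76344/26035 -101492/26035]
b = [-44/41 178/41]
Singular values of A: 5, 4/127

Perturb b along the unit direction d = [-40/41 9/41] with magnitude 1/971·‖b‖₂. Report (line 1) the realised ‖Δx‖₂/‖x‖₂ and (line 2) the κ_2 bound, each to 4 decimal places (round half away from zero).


0.0023
0.1635

σ_max = 5, σ_min = 4/127
κ_2(A) = 5 / (4/127) = 158.7500
worst-case relative error ≤ 158.7500 × 1/971 = 0.1635
solve Ax = b  →  x = [51.2800 37.4600]
‖b‖ = 4.4721, ‖x‖ = 63.5050
re-solving with b+δb shifts x by Δx of norm 0.1462
dividing the unrounded norms, ‖Δx‖/‖x‖ = 0.0023
realised/bound (from unrounded values) ≈ 0.0141


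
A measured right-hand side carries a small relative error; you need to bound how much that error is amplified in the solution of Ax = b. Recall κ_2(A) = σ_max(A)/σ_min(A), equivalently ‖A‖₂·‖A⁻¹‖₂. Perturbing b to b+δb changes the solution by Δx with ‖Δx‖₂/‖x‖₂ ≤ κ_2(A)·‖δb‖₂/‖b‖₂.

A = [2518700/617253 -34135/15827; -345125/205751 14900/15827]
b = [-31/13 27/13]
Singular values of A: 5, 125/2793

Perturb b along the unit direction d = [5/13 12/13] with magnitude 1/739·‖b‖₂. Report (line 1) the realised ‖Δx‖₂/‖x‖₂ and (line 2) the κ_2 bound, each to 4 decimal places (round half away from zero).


largest singular value 5, smallest 125/2793
condition number: 5 ÷ (125/2793) = 111.7200
bound on ‖Δx‖/‖x‖: κ·ε = 111.7200·1/739 = 0.1512
solve Ax = b  →  x = [9.9854 19.9976]
‖b‖₂ = 3.1623 and ‖x‖₂ = 22.3521
Δx = A⁻¹·δb where δb = 1/739·3.1623·d; ‖Δx‖ = 0.0956
dividing the unrounded norms, ‖Δx‖/‖x‖ = 0.0043
realised/bound (from unrounded values) ≈ 0.0283

0.0043
0.1512


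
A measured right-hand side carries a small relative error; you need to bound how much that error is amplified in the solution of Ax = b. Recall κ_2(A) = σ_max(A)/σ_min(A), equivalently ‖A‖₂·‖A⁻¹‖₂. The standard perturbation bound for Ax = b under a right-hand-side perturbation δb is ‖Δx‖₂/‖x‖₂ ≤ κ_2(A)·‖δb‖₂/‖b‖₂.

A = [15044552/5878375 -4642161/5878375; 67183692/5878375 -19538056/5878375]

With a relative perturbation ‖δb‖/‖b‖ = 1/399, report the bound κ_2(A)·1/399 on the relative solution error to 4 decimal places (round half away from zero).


0.7187

M = AᵀA = [2819742424528/20556390625 -822414020904/20556390625; -822414020904/20556390625 239907966097/20556390625]. tr(M)=195817625/1315609, det(M)=221533456/822255625
solving λ² − 195817625/1315609·λ + 221533456/822255625 = 0 gives λ = 3721/25, 59536/32890225
σ_max=√(3721/25)=(61/5), σ_min=√(59536/32890225)=(244/5735) → κ = 286.7500
bound on ‖Δx‖/‖x‖: κ·ε = 286.7500·1/399 = 0.7187


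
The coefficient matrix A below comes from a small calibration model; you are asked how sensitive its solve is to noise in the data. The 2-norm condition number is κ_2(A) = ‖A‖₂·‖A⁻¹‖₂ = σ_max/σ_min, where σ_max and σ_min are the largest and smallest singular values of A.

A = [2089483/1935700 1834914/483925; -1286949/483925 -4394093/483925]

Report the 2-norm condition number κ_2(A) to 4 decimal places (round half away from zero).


form AᵀA = [36527506349/4434242000 15653204721/554280250; 15653204721/554280250 26834275361/277140125] with trace 3727007297/35473936 and determinant 2825761/35473936
eigenvalues of AᵀA: λ = (tr ± √(tr²−4·det))/2 = 1681/16, 1681/2217121
so κ_2 = √((1681/16) / (1681/2217121)) = 372.2500

372.2500


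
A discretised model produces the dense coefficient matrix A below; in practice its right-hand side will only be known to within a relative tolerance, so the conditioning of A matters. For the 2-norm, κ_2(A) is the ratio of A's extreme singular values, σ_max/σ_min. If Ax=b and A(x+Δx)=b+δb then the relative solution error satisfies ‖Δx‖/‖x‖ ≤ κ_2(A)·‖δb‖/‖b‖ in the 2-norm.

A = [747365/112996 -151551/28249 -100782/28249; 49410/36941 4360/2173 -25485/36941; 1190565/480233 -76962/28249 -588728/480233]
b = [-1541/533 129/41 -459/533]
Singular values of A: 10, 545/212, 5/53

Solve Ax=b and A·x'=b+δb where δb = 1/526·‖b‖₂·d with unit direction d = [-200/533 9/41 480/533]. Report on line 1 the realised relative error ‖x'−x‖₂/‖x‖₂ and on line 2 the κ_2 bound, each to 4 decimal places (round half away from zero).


0.0082
0.2015

largest singular value 10, smallest 5/53
κ = σ_max/σ_min = 10/(5/53) = 106.0000
bound on ‖Δx‖/‖x‖: κ·ε = 106.0000·1/526 = 0.2015
solve Ax = b  →  x = [5.3943 1.1136 9.1364]
‖b‖ = 4.3589, ‖x‖ = 10.6683
Δx = A⁻¹·δb where δb = 1/526·4.3589·d; ‖Δx‖ = 0.0878
dividing the unrounded norms, ‖Δx‖/‖x‖ = 0.0082
so the bound overstates the realised error by a factor of ≈ 24.4747 (computed from the unrounded values)


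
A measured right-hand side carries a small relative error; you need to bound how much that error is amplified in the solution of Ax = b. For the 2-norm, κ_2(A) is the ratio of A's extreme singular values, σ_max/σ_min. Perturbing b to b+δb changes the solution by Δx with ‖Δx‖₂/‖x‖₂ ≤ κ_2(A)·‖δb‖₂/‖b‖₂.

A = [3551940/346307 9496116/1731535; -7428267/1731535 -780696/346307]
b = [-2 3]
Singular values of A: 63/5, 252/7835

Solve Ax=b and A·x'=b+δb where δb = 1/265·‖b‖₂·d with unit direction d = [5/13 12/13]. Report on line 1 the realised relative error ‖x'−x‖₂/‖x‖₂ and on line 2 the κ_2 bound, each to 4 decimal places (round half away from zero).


0.0068
1.4783

largest singular value 63/5, smallest 252/7835
κ = σ_max/σ_min = (63/5)/(252/7835) = 391.7500
bound on ‖Δx‖/‖x‖: κ·ε = 391.7500·1/265 = 1.4783
solve Ax = b  →  x = [-29.4725 54.7549]
‖b‖₂ = 3.6056 and ‖x‖₂ = 62.1830
Δx = A⁻¹·δb where δb = 1/265·3.6056·d; ‖Δx‖ = 0.4230
realised ‖Δx‖/‖x‖ = 0.0068
so the bound overstates the realised error by a factor of ≈ 217.3054 (computed from the unrounded values)


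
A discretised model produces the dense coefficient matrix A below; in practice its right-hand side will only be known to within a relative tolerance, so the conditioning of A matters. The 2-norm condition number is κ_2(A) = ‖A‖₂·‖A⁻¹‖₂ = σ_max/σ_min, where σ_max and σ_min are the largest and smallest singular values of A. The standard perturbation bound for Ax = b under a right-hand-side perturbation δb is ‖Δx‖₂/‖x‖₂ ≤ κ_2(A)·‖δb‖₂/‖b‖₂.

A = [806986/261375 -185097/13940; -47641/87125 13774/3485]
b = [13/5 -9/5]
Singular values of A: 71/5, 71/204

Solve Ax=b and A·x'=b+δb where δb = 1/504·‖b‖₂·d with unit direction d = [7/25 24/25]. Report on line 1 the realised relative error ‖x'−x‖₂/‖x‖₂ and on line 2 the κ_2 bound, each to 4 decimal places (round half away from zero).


from the listed singular values, σ₁ = 71/5, σ_n = 71/204
κ = σ_max/σ_min = (71/5)/(71/204) = 40.8000
perturbation bound = 40.8000·1/504 = 0.0810
solve Ax = b  →  x = [-2.7568 -0.8368]
‖b‖₂ = 3.1623 and ‖x‖₂ = 2.8810
with δb = [0.0018 0.0060], A·Δx = δb → ‖Δx‖ = 0.0180
dividing the unrounded norms, ‖Δx‖/‖x‖ = 0.0063
tightness: 0.0063 against a bound of 0.0810 (unrounded ratio ≈ 0.0773)

0.0063
0.0810


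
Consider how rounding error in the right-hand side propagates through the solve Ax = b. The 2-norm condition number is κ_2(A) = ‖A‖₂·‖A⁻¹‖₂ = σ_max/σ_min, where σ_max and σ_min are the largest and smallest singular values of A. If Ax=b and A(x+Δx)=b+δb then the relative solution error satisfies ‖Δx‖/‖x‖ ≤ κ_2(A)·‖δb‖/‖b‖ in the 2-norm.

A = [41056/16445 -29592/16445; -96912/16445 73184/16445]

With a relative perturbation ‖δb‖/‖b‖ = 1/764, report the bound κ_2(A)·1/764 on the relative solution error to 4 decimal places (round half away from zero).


0.1656

AᵀA = [13109504/320045 -9831168/320045; -9831168/320045 7374656/320045]; tr = 4096832/64009, det = 16384/64009
solving λ² − 4096832/64009·λ + 16384/64009 = 0 gives λ = 64, 256/64009
so κ_2 = √(64 / (256/64009)) = 126.5000
bound on ‖Δx‖/‖x‖: κ·ε = 126.5000·1/764 = 0.1656


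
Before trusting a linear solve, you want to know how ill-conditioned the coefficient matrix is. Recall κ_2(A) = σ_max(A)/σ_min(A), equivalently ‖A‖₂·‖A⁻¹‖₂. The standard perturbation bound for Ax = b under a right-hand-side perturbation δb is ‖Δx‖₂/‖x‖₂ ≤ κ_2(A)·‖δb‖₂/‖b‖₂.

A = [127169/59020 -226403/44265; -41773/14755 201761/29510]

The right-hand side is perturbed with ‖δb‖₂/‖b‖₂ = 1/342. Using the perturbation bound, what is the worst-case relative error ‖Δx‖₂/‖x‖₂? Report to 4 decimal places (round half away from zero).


AᵀA = [1763667641/139334416 -3174416665/104500812; -3174416665/104500812 22856031349/313502436]; tr = 634894285/7420176, det = 1874161/29680704
λ_max, λ_min = (634894285/7420176 ± √403076846521188889/55059011870976)/2 = 1369/16, 1369/1855044
κ_2(A) = √(λ_max/λ_min) = √((1369/16) / (1369/1855044)) = 340.5000
κ_2(A)·‖δb‖/‖b‖ = 0.9956

0.9956


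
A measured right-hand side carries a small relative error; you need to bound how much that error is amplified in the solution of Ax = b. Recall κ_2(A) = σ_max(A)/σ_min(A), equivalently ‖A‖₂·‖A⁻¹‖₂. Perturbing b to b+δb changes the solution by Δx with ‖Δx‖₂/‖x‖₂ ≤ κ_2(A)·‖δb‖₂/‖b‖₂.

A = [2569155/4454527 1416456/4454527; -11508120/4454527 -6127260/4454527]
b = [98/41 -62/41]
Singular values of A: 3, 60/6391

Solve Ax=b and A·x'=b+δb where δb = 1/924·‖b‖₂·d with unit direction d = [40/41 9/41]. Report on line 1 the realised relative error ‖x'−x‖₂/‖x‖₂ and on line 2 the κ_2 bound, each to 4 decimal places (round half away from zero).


largest singular value 3, smallest 60/6391
condition number: 3 ÷ (60/6391) = 319.5500
worst-case relative error ≤ 319.5500 × 1/924 = 0.3458
solve Ax = b  →  x = [-99.6627 188.2843]
‖b‖₂ = 2.8284 and ‖x‖₂ = 213.0344
with δb = [0.0030 0.0007], A·Δx = δb → ‖Δx‖ = 0.3261
dividing the unrounded norms, ‖Δx‖/‖x‖ = 0.0015
realised/bound (from unrounded values) ≈ 0.0044

0.0015
0.3458


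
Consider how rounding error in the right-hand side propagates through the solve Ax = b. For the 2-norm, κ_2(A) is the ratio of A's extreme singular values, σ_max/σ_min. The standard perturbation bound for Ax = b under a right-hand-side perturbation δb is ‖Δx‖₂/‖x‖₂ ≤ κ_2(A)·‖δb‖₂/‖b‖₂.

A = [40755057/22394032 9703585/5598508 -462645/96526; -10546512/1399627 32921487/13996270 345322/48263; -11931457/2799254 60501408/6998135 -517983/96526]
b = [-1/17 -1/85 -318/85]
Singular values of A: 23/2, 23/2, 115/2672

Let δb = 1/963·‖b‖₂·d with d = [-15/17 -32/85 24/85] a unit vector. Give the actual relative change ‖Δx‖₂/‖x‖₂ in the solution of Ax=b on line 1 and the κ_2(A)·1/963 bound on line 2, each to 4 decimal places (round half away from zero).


0.0039
0.2775

from the listed singular values, σ₁ = 23/2, σ_n = 115/2672
κ_2(A) = (23/2) / (115/2672) = 267.2000
worst-case relative error ≤ 267.2000 × 1/963 = 0.2775
solve Ax = b  →  x = [-14.7251 -14.3842 -10.7806]
2-norm of b is 3.7417; of x, 23.2369
Δx = A⁻¹·δb where δb = 1/963·3.7417·d; ‖Δx‖ = 0.0903
relative error = 0.0039
so the bound overstates the realised error by a factor of ≈ 71.4187 (computed from the unrounded values)


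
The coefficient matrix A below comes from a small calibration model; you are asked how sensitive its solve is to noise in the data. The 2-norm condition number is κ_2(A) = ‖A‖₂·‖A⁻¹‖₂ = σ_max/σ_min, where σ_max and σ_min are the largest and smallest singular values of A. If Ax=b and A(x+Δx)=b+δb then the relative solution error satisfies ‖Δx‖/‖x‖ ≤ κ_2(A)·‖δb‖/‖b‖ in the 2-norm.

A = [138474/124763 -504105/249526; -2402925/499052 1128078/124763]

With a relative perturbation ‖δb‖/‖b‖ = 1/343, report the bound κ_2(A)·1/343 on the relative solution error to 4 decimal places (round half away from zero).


AᵀA = [212788233/8715152 -49870485/1089394; -49870485/1089394 187016193/2178788]; tr = 56520765/512656, det = 194481/2050624
solving λ² − 56520765/512656·λ + 194481/2050624 = 0 gives λ = 441/4, 441/512656
κ_2(A) = √(λ_max/λ_min) = √((441/4) / (441/512656)) = 358.0000
worst-case relative error ≤ 358.0000 × 1/343 = 1.0437

1.0437


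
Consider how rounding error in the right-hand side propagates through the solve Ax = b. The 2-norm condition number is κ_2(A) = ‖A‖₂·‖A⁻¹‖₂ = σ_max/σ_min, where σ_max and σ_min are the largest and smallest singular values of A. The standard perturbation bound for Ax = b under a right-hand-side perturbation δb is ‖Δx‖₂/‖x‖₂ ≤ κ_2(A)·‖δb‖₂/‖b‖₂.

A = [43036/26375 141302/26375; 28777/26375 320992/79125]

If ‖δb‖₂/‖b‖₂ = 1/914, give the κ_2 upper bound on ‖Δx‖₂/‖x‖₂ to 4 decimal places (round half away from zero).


0.0693

AᵀA = [107208521/27825625 1099216216/83476875; 1099216216/83476875 11309286436/250430625]; tr = 19638661/400689, det = 240100/400689
eigenvalues of AᵀA: λ = (tr ± √(tr²−4·det))/2 = 49, 4900/400689
κ = σ_max/σ_min = 7/(70/633) = 63.3000
κ_2(A)·‖δb‖/‖b‖ = 0.0693


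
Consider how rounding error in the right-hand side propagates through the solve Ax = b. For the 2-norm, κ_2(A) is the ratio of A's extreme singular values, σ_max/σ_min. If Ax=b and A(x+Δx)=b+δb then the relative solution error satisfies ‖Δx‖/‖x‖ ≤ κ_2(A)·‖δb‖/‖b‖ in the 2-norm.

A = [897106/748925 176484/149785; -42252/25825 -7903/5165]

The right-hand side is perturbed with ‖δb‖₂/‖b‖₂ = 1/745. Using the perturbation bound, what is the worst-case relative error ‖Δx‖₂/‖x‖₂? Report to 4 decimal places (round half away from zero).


0.1109

M = AᵀA = [92247154804/22435546225 17565980796/4487109245; 17565980796/4487109245 3346931329/897421849]. tr(M)=209180069/26677225, det(M)=9604/1067089
λ_max, λ_min = (209180069/26677225 ± √43730680459954761/711674333700625)/2 = 196/25, 1225/1067089
κ = σ_max/σ_min = (14/5)/(35/1033) = 82.6400
bound on ‖Δx‖/‖x‖: κ·ε = 82.6400·1/745 = 0.1109


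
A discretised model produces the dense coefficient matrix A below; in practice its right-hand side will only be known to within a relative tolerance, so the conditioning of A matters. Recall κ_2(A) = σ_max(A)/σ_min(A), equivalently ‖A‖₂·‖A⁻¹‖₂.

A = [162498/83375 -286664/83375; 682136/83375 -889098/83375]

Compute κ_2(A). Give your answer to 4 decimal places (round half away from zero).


AᵀA = [786744196/11122225 -1044908928/11122225; -1044908928/11122225 1396274404/11122225]; tr = 87320744/444889, det = 24010000/444889
λ_max, λ_min = (87320744/444889 ± √7582185193153536/197926222321)/2 = 196, 122500/444889
σ_max=√196=14, σ_min=√(122500/444889)=(350/667) → κ = 26.6800

26.6800


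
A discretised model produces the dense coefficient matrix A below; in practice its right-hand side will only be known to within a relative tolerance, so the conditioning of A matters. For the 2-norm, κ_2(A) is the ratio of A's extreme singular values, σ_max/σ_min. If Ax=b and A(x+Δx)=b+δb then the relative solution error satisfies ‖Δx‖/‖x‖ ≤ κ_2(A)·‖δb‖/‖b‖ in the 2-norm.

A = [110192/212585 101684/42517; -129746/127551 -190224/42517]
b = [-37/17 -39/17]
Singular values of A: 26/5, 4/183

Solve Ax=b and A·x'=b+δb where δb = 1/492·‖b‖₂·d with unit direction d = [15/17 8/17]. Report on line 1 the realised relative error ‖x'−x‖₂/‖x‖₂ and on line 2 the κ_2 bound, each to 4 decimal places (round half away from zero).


0.0021
0.4835

σ_max = 26/5, σ_min = 4/183
κ = σ_max/σ_min = (26/5)/(4/183) = 237.9000
perturbation bound = 237.9000·1/492 = 0.4835
solve Ax = b  →  x = [133.9447 -29.9404]
‖b‖ = 3.1623, ‖x‖ = 137.2501
re-solving with b+δb shifts x by Δx of norm 0.2941
relative error = 0.0021
so the bound overstates the realised error by a factor of ≈ 225.6920 (computed from the unrounded values)


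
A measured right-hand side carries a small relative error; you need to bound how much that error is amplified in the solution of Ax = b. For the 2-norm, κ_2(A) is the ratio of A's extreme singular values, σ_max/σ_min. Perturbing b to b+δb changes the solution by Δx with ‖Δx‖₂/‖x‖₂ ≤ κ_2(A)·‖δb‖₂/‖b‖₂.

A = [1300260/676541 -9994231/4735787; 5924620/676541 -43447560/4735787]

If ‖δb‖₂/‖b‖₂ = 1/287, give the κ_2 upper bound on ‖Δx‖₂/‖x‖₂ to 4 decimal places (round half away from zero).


M = AᵀA = [21886852000/272283001 -160859834460/1905981007; -160859834460/1905981007 1182376634881/13341867049]. tr(M)=2681132441/15864289, det(M)=11424400/15864289
eigenvalues of AᵀA: λ = (tr ± √(tr²−4·det))/2 = 169, 67600/15864289
κ_2(A) = √(λ_max/λ_min) = √(169 / (67600/15864289)) = 199.1500
perturbation bound = 199.1500·1/287 = 0.6939

0.6939


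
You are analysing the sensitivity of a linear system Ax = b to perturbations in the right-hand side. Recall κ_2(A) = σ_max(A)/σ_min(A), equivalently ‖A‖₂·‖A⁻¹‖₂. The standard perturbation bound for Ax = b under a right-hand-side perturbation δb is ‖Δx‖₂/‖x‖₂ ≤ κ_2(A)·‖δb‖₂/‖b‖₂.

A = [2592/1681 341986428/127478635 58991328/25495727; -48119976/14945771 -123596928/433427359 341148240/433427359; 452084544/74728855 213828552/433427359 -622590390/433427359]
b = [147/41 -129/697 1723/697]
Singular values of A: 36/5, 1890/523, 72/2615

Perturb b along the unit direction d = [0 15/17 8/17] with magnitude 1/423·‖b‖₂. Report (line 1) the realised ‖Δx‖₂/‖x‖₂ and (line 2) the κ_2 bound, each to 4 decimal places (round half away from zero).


0.0103
0.6182

σ_max = 36/5, σ_min = 72/2615
condition number: (36/5) ÷ (72/2615) = 261.5000
κ_2(A)·‖δb‖/‖b‖ = 0.6182
solve Ax = b  →  x = [8.3791 -25.0201 24.9750]
‖b‖₂ = 4.3589 and ‖x‖₂ = 36.3313
Δx = A⁻¹·δb where δb = 1/423·4.3589·d; ‖Δx‖ = 0.3743
realised ‖Δx‖/‖x‖ = 0.0103
tightness: 0.0103 against a bound of 0.6182 (unrounded ratio ≈ 0.0167)
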